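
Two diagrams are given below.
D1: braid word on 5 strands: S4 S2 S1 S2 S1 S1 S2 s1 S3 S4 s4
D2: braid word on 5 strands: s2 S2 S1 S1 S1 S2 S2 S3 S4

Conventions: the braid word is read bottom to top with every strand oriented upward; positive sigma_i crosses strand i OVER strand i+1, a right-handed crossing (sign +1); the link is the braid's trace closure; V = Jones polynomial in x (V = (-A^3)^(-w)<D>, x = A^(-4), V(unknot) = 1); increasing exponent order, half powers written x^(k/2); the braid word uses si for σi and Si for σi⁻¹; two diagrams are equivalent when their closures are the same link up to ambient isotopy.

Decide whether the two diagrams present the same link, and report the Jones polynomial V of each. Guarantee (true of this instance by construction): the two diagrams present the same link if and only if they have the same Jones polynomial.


equivalent: yes
V(D1) = x^(-13/2) - x^(-11/2) + x^(-9/2) - 2x^(-7/2) - x^(-3/2)  (w -7, c 11, <D> = A^-15 + 2A^-7 - A^-3 + A - A^5)
V(D2) = x^(-13/2) - x^(-11/2) + x^(-9/2) - 2x^(-7/2) - x^(-3/2)  [9 crossings, <D> = A^-15 + 2A^-7 - A^-3 + A - A^5, w = -7]
key observation: all 2 diagrams share one V(x), hence one class


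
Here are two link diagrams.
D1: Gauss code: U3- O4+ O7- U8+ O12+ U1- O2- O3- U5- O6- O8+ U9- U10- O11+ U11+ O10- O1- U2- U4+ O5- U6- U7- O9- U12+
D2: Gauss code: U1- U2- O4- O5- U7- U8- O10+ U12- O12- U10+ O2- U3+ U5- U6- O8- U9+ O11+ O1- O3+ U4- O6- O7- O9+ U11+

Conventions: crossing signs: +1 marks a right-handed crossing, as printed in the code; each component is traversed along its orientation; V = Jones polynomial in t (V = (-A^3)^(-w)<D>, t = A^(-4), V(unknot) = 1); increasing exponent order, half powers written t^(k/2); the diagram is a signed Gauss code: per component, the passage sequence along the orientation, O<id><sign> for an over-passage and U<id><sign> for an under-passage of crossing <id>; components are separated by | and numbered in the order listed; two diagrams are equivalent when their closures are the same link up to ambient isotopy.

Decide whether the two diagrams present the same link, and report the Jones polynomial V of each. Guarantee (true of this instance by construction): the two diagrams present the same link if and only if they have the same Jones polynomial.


same link: no
V(D1) = -t^-8 + 3t^-7 - 5t^-6 + 6t^-5 - 7t^-4 + 7t^-3 - 5t^-2 + 4t^-1 - 1  [12 crossings, <D> = -A^-12 + 4A^-8 - 5A^-4 + 7 - 7A^4 + 6A^8 - 5A^12 + 3A^16 - A^20, w = -4]
V(D2) = -t^-6 + t^-5 - t^-4 + 2t^-3 - t^-2 + t^-1  [12 crossings, <D> = A^-8 - A^-4 + 2 - A^4 + A^8 - A^12, w = -4]
insight: comparing 2 Jones polynomials yields 2 groups


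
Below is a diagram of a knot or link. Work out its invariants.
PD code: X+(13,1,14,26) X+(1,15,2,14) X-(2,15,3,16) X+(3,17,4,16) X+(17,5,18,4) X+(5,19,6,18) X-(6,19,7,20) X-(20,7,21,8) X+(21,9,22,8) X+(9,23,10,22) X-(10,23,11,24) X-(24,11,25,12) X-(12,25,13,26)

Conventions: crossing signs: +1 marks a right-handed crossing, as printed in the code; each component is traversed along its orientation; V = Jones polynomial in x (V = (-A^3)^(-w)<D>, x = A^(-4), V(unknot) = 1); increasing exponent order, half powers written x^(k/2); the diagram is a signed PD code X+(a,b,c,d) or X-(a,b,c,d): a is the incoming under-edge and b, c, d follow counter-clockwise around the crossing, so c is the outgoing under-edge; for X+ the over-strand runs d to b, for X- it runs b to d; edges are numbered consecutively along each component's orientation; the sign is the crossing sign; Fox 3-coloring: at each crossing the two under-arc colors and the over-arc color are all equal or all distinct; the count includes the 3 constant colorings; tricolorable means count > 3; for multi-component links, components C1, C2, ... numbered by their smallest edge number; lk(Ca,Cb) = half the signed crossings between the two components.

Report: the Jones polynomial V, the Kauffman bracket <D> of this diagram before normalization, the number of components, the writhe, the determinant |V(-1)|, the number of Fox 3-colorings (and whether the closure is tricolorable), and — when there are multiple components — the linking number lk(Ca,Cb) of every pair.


Jones polynomial: V(x) = 1
<D> = -A^3; writhe +1
components 1, writhe +1 (13 crossings)
3-colorings: 3 of 3^13, det 1 — not tricolorable
note: det 1 = |V(-1)|; not divisible by 3, so not tricolorable


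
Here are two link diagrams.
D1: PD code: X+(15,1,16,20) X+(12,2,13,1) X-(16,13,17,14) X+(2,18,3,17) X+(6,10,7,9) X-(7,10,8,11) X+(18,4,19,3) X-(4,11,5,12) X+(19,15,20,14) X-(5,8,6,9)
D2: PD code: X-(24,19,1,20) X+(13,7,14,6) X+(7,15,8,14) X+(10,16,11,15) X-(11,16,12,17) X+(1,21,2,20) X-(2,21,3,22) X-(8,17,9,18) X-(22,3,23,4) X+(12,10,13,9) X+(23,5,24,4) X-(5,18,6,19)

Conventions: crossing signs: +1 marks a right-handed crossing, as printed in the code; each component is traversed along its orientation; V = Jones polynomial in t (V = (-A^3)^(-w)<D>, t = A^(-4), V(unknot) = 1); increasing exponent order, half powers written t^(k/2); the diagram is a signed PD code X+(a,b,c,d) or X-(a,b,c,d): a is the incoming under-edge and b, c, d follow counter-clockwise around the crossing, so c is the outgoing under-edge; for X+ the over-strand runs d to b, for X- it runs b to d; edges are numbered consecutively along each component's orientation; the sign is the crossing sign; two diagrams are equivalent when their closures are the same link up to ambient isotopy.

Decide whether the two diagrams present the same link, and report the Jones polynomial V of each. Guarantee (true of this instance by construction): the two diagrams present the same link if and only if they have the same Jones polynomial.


same link: no
V(D1) = t - t^2 + 2t^3 - t^4 + t^5 - t^6  [10 crossings, <D> = -A^-18 + A^-14 - A^-10 + 2A^-6 - A^-2 + A^2, w = +2]
V(D2) = 1  [12 crossings, <D> = 1, w = 0]
insight: 2 values of V(t) split the 2 diagrams


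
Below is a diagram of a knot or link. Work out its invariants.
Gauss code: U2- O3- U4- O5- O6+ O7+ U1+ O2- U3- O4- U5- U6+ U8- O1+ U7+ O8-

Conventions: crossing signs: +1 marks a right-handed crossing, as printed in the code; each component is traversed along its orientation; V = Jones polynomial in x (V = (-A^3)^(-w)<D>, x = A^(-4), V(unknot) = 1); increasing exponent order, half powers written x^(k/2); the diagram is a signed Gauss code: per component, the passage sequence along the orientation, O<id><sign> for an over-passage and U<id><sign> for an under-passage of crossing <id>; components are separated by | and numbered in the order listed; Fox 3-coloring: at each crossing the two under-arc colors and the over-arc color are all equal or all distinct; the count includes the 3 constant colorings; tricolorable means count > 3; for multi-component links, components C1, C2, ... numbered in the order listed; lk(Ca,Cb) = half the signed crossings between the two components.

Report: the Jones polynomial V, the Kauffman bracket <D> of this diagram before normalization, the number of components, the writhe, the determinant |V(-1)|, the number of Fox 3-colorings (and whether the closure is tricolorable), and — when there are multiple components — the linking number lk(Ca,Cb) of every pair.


V = x^-5 - 2x^-4 + 2x^-3 - 2x^-2 + 2x^-1 - 1 + x
<D> = A^-10 - A^-6 + 2A^-2 - 2A^2 + 2A^6 - 2A^10 + A^14 (w = -2)
1 component over 8 crossings, w = -2
3 Fox colorings among 3^8, |V(-1)| = 11: not tricolorable
why: w = -2 (over 8 crossings) is diagram-only; (-A^3)^(2) removes it from V


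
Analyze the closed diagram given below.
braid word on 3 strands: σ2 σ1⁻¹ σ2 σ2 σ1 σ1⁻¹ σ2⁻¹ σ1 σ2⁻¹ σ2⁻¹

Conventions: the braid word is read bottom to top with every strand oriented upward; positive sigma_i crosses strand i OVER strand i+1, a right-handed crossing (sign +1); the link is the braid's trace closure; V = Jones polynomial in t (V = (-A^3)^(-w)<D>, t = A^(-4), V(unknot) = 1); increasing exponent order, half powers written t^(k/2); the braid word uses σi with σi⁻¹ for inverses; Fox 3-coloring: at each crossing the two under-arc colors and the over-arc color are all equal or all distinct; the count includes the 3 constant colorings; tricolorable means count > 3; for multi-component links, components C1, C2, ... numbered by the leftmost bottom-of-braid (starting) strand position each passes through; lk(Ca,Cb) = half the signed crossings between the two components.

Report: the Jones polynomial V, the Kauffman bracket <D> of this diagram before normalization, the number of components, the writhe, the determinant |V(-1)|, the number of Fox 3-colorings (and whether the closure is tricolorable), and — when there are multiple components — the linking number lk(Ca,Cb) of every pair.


Jones polynomial: V(t) = 1
<D> = 1; writhe 0
components 1, writhe 0 (10 crossings)
3-colorings: 3 of 3^10, det 1 — not tricolorable
note: w = 0 (over 10 crossings) is diagram-only; (-A^3)^(0) removes it from V


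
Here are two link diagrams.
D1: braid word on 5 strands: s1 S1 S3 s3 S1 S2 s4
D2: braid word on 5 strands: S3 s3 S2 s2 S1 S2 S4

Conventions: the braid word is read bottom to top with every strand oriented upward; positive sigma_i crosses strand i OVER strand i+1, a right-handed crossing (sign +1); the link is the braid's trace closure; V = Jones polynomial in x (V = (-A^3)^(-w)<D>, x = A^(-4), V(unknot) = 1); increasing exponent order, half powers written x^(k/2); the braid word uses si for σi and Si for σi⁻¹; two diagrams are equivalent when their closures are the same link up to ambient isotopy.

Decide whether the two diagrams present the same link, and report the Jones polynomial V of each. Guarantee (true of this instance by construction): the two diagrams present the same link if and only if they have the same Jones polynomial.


same link: yes
V(D1) = -x^(-1/2) - x^(1/2)  [7 crossings, <D> = A^-5 + A^-1, w = -1]
D2 (bracket A^-11 + A^-7; 7 crossings at w = -3): V = -x^(-1/2) - x^(1/2)
note: all 2 diagrams share one V(x), hence one class


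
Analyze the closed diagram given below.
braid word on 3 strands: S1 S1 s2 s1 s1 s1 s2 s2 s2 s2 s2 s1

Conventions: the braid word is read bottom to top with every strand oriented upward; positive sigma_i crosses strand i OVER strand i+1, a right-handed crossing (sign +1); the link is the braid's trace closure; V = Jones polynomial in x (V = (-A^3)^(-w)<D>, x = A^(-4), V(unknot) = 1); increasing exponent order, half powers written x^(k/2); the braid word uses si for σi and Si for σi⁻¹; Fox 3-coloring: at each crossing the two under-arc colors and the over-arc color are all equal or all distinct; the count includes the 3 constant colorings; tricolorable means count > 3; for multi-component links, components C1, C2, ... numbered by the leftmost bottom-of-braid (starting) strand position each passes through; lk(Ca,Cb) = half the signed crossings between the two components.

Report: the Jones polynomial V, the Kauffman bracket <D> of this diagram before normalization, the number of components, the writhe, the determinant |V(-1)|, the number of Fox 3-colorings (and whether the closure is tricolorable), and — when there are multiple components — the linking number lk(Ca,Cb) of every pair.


V = x^3 - x^4 + 3x^5 - 3x^6 + 4x^7 - 5x^8 + 4x^9 - 3x^10 + 2x^11 - x^12
<D> = -A^-24 + 2A^-20 - 3A^-16 + 4A^-12 - 5A^-8 + 4A^-4 - 3 + 3A^4 - A^8 + A^12 (w = +8)
1 component over 12 crossings, w = +8
9 Fox colorings among 3^12, |V(-1)| = 27: tricolorable
why: w = +8 shifts under R1 moves; the (-A^3)^(-8) factor cancels that in V


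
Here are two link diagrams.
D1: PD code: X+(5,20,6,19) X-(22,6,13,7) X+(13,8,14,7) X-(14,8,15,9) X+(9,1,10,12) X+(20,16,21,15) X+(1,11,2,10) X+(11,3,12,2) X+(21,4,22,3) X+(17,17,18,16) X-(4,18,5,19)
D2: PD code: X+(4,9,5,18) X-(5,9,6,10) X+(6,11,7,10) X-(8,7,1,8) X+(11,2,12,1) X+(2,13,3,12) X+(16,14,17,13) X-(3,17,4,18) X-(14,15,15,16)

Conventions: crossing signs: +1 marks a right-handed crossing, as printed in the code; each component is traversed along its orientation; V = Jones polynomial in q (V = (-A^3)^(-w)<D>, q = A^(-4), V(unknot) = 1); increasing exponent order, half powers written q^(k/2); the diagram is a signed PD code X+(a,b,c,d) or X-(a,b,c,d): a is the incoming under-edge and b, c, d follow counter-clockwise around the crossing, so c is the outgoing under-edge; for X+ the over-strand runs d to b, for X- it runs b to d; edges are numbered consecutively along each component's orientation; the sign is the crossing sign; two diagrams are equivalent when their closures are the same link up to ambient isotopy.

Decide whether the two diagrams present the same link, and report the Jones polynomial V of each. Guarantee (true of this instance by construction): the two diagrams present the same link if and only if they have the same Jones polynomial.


same link: no
V(D1) = -q^(1/2) - q^(3/2) - q^(5/2) + q^(9/2)  [11 crossings, <D> = -A^-3 + A^5 + A^9 + A^13, w = +5]
V(D2) = -q^(1/2) - q^(5/2)  (w +1, c 9, <D> = A^-7 + A)
note: comparing 2 Jones polynomials yields 2 groups


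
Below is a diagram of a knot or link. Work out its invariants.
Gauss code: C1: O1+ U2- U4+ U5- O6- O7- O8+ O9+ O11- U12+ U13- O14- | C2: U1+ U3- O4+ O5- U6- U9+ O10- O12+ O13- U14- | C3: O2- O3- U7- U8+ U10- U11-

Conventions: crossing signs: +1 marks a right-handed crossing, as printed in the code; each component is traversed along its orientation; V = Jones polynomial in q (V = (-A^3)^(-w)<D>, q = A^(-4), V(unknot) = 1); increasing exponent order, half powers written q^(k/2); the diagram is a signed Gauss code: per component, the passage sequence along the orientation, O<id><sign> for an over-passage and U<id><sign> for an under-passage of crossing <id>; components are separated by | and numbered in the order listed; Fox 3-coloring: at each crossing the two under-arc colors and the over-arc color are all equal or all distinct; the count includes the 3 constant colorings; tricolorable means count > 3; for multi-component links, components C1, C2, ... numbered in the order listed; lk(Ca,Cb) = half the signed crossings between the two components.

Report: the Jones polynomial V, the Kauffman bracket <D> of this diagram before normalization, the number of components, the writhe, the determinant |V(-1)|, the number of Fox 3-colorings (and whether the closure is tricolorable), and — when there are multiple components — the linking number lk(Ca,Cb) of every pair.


Jones polynomial: V(q) = q^-5 + 2q^-3 + q^-1
<D> = A^-8 + 2 + A^8; writhe -4
components 3, writhe -4 (14 crossings)
linking number lk(C1,C2) = 0
lk(C1,C3): -1
lk(C2,C3) = -1
3-colorings: 3 of 3^14, det 4 — not tricolorable
note: summing lk over 3 pairs gives -2


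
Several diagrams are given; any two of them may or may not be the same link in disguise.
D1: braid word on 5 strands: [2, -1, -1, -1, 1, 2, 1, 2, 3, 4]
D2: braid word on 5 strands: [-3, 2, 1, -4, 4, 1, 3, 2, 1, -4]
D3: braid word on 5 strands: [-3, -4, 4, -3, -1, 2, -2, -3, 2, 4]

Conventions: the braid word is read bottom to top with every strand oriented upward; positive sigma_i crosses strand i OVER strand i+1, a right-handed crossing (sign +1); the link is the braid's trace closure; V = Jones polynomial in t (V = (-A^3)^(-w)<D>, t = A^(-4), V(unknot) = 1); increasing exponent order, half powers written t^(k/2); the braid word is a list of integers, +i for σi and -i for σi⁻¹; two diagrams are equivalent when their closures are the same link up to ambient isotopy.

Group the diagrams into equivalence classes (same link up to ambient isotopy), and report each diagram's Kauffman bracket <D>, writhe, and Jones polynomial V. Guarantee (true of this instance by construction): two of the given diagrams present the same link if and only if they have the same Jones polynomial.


grouping into links: {D1} | {D2} | {D3}
V(D1) = 1  (w +4, c 10, <D> = A^12)
D2 (bracket -A^-4 + 1 + A^8; 10 crossings at w = +4): V = t + t^3 - t^4
V(D3) = -t^-4 + t^-3 + t^-1  [10 crossings, <D> = A^-2 + A^6 - A^10, w = -2]
why: 3 classes among 3 diagrams; unequal V(t) rules out equality


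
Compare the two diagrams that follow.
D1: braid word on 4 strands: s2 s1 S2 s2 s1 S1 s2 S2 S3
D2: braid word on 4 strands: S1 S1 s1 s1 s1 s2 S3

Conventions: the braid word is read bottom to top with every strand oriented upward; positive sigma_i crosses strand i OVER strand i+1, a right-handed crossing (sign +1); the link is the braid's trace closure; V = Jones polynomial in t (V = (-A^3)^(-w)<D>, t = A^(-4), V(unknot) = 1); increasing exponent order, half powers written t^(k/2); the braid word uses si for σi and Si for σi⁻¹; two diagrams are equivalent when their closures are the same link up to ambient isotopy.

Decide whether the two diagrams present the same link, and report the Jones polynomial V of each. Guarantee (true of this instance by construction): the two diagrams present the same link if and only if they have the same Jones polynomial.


same link: yes
V(D1) = 1  [9 crossings, <D> = -A^3, w = +1]
D2 (bracket -A^3; 7 crossings at w = +1): V = 1
note: all 2 diagrams share one V(t), hence one class


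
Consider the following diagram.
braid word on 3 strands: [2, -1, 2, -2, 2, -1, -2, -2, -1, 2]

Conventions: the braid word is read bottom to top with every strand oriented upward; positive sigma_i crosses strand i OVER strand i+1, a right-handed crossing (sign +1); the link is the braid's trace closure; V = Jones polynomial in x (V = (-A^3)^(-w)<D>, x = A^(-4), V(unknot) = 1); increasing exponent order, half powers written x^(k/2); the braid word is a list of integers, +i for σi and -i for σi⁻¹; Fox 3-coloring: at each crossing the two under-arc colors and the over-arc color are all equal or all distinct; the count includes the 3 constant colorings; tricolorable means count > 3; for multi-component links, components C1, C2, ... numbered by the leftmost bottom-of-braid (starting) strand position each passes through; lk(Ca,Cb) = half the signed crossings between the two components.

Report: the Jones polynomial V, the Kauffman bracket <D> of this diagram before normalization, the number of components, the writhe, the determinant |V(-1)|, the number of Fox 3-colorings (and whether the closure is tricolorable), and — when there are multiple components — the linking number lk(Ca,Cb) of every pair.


V(x) = -x^-5 + x^-4 - x^-3 + 2x^-2 - x^-1 + 2 - x
bracket: -A^-10 + 2A^-6 - A^-2 + 2A^2 - A^6 + A^10 - A^14, w = -2
1 component, writhe -2, over 10 crossings
det 9, colorings 9 of 3^10 — tricolorable
observation: V spans 6 powers of x: at least 6 crossings in any diagram


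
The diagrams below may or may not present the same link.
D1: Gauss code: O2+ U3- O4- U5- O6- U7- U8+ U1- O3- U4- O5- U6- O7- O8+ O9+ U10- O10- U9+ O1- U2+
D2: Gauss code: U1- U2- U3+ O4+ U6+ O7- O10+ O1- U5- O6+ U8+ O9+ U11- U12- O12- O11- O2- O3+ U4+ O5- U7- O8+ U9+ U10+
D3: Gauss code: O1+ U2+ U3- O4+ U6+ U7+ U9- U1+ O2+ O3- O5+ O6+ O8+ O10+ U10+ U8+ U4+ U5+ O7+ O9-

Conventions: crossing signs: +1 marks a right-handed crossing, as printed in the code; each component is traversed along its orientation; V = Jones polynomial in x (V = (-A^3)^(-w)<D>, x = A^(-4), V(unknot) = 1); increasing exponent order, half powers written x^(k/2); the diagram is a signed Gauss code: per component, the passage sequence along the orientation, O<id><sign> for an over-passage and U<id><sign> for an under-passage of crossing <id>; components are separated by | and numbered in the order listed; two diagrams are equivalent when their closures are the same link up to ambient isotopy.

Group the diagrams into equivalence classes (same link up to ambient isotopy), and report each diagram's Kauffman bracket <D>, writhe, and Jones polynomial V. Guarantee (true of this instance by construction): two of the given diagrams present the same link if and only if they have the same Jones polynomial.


classes: {D1} | {D2} | {D3}
V(D1) = -x^-7 + x^-6 - x^-5 + x^-4 + x^-2  [10 crossings, <D> = A^-4 + A^4 - A^8 + A^12 - A^16, w = -4]
D2 (bracket A^-20 - 2A^-16 + 2A^-12 - 2A^-8 + 2A^-4 - 1 + A^4; 12 crossings at w = 0): V = x^-1 - 1 + 2x - 2x^2 + 2x^3 - 2x^4 + x^5
V(D3) = x + x^3 - x^4  (w +6, c 10, <D> = -A^2 + A^6 + A^14)
insight: 3 values of V(x) split the 3 diagrams


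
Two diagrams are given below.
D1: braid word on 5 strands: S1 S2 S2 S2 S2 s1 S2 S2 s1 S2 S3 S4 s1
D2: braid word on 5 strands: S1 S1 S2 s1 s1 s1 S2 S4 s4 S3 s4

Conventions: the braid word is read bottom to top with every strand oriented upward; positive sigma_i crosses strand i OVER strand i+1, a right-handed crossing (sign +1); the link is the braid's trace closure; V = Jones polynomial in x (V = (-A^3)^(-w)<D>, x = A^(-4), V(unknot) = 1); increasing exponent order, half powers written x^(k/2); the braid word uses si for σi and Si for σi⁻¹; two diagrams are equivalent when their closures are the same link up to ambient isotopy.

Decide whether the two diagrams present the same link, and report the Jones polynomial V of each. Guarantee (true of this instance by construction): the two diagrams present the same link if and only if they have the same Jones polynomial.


equivalent: no
V(D1) = x^(-19/2) - 2x^(-17/2) + 3x^(-15/2) - 3x^(-13/2) + 4x^(-11/2) - 4x^(-9/2) + 2x^(-7/2) - 3x^(-5/2) + x^(-3/2) - x^(-1/2)  (w -7, c 13, <D> = A^-19 - A^-15 + 3A^-11 - 2A^-7 + 4A^-3 - 4A + 3A^5 - 3A^9 + 2A^13 - A^17)
V(D2) = -x^(-7/2) - x^(-3/2) - x^(1/2) + x^(3/2)  [11 crossings, <D> = -A^-9 + A^-5 + A^3 + A^11, w = -1]
key observation: comparing 2 Jones polynomials yields 2 groups


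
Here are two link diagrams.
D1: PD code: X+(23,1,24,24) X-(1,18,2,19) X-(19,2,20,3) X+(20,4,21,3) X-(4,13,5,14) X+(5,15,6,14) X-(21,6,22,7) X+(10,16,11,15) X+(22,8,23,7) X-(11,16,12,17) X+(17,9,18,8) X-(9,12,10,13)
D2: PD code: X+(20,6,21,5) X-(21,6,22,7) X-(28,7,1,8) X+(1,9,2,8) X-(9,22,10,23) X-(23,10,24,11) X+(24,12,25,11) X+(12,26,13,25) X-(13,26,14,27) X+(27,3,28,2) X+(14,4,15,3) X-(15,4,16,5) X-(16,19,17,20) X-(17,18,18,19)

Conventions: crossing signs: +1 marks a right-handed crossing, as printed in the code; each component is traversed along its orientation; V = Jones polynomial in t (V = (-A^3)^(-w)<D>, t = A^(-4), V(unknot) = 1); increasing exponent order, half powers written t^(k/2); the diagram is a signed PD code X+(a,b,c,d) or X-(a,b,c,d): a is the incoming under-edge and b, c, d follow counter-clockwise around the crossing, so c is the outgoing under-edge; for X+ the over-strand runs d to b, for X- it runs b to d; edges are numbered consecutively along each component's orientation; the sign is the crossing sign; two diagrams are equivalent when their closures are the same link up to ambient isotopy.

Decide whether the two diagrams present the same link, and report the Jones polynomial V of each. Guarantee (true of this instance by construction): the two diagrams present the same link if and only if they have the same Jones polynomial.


same link: yes
V(D1) = 1  [12 crossings, <D> = 1, w = 0]
D2 (bracket A^-6; 14 crossings at w = -2): V = 1
note: from 12 to 14 crossings by R-moves: one link, two diagrams


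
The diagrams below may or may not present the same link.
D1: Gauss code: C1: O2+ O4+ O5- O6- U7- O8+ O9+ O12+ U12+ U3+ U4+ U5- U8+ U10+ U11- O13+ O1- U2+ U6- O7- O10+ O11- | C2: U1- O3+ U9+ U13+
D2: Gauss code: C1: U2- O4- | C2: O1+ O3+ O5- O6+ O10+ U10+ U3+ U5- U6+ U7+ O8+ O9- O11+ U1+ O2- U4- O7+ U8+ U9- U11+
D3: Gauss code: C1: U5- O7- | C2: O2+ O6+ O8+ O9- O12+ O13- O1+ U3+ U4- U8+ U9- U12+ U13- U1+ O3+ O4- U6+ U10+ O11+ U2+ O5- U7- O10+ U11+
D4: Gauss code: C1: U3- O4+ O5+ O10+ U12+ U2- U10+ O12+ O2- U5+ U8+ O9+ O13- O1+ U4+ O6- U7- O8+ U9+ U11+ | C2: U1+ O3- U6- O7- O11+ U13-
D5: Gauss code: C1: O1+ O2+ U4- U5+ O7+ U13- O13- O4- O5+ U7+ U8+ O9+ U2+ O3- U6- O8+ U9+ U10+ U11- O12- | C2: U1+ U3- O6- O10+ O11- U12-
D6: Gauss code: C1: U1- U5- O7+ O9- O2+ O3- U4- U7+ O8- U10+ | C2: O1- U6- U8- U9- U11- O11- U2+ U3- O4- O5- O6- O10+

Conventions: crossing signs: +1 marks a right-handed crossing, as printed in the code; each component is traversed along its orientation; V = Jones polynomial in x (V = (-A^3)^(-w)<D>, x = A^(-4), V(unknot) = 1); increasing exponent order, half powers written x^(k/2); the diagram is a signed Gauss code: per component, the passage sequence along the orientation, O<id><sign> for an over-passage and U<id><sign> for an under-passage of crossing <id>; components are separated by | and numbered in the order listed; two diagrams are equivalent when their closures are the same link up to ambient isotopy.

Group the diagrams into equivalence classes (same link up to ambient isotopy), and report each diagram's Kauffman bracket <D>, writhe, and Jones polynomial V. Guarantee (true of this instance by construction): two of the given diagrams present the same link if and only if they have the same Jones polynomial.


grouping into links: {D1} | {D2, D3, D4, D5} | {D6}
V(D1) = -x^(1/2) - x^(5/2)  (w +3, c 13, <D> = A^-1 + A^7)
V(D2) = -x^(-3/2) - 2x^(1/2) + x^(3/2) - x^(5/2) + x^(7/2)  (w +3, c 11, <D> = -A^-5 + A^-1 - A^3 + 2A^7 + A^15)
V(D3) = -x^(-3/2) - 2x^(1/2) + x^(3/2) - x^(5/2) + x^(7/2)  (w +3, c 13, <D> = -A^-5 + A^-1 - A^3 + 2A^7 + A^15)
D4 (bracket -A^-5 + A^-1 - A^3 + 2A^7 + A^15; 13 crossings at w = +3): V = -x^(-3/2) - 2x^(1/2) + x^(3/2) - x^(5/2) + x^(7/2)
V(D5) = -x^(-3/2) - 2x^(1/2) + x^(3/2) - x^(5/2) + x^(7/2)  (w +1, c 13, <D> = -A^-11 + A^-7 - A^-3 + 2A + A^9)
D6 (bracket A^-13 - A^-9 + A^-5 + A^3; 11 crossings at w = -5): V = -x^(-9/2) - x^(-5/2) + x^(-3/2) - x^(-1/2)
why: 3 classes among 6 diagrams; unequal V(x) rules out equality


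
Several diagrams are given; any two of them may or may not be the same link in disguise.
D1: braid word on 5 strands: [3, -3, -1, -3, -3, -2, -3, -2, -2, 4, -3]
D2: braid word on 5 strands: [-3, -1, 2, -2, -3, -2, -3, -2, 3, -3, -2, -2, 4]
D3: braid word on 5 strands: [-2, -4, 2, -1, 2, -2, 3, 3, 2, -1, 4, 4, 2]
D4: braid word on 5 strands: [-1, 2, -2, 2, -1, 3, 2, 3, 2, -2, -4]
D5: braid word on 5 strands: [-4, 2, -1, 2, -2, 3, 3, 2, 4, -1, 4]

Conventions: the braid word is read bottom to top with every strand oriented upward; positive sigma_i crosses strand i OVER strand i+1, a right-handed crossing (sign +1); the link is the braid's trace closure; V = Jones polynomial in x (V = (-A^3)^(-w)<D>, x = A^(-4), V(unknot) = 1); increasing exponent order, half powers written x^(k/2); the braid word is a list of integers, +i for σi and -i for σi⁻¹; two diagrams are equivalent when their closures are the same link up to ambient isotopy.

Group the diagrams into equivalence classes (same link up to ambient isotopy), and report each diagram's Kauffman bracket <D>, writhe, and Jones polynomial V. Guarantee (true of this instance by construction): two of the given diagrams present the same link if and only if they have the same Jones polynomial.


classes: {D1, D2} | {D3, D5} | {D4}
V(D1) = -x^(-17/2) + x^(-15/2) - x^(-13/2) + x^(-11/2) - x^(-9/2) - x^(-5/2)  [11 crossings, <D> = A^-11 + A^-3 - A + A^5 - A^9 + A^13, w = -7]
V(D2) = -x^(-17/2) + x^(-15/2) - x^(-13/2) + x^(-11/2) - x^(-9/2) - x^(-5/2)  [13 crossings, <D> = A^-11 + A^-3 - A + A^5 - A^9 + A^13, w = -7]
D3 (bracket A^-9 - A^-5 + 2A^-1 - 2A^3 + 2A^7 - A^11 + A^15; 13 crossings at w = +3): V = -x^(-3/2) + x^(-1/2) - 2x^(1/2) + 2x^(3/2) - 2x^(5/2) + x^(7/2) - x^(9/2)
V(D4) = -x^(-3/2) + x^(-1/2) - 2x^(1/2) + x^(3/2) - 2x^(5/2) + x^(7/2)  (w +1, c 11, <D> = -A^-11 + 2A^-7 - A^-3 + 2A - A^5 + A^9)
V(D5) = -x^(-3/2) + x^(-1/2) - 2x^(1/2) + 2x^(3/2) - 2x^(5/2) + x^(7/2) - x^(9/2)  (w +3, c 11, <D> = A^-9 - A^-5 + 2A^-1 - 2A^3 + 2A^7 - A^11 + A^15)
note: 3 values of V(x) split the 5 diagrams


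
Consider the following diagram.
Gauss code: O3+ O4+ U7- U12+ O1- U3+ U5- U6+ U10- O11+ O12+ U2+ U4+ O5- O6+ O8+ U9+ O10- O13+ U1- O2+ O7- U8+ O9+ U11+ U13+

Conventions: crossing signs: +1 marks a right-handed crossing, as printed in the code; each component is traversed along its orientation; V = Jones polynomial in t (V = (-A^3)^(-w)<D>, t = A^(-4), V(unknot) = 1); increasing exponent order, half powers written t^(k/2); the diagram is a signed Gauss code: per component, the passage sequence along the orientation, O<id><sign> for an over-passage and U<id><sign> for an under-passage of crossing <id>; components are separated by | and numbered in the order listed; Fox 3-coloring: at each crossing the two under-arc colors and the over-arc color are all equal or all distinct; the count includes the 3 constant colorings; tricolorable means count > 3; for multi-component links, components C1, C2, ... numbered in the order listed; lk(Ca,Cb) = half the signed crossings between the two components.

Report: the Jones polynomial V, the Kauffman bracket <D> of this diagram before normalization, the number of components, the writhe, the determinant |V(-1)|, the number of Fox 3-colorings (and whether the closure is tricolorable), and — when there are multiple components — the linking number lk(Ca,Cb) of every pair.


V = 3t - 4t^2 + 6t^3 - 7t^4 + 6t^5 - 6t^6 + 4t^7 - 2t^8 + t^9
<D> = -A^-21 + 2A^-17 - 4A^-13 + 6A^-9 - 6A^-5 + 7A^-1 - 6A^3 + 4A^7 - 3A^11 (w = +5)
1 component over 13 crossings, w = +5
9 Fox colorings among 3^13, |V(-1)| = 39: tricolorable
why: w = +5 shifts under R1 moves; the (-A^3)^(-5) factor cancels that in V


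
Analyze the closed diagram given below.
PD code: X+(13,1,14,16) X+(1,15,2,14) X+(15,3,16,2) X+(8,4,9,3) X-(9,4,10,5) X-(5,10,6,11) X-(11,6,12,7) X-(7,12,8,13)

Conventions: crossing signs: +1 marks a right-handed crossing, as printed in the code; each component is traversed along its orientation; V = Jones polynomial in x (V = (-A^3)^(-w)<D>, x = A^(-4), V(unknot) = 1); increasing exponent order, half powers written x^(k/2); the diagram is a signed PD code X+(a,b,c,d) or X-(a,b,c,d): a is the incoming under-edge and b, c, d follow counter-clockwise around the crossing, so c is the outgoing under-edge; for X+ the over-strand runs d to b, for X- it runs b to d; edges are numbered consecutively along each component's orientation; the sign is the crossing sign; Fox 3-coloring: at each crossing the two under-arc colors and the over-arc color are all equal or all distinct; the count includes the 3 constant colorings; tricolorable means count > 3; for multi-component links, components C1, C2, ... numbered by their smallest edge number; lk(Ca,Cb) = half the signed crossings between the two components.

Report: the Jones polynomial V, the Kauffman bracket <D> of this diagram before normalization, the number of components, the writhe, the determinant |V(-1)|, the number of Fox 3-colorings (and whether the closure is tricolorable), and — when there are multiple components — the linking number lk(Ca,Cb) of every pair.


Jones polynomial: V(x) = -x^-3 + x^-2 - x^-1 + 3 - x + x^2 - x^3
<D> = -A^-12 + A^-8 - A^-4 + 3 - A^4 + A^8 - A^12; writhe 0
components 1, writhe 0 (8 crossings)
3-colorings: 27 of 3^8, det 9 — tricolorable
note: |V(-1)| = 9: so tricolorable, since 3 divides 9


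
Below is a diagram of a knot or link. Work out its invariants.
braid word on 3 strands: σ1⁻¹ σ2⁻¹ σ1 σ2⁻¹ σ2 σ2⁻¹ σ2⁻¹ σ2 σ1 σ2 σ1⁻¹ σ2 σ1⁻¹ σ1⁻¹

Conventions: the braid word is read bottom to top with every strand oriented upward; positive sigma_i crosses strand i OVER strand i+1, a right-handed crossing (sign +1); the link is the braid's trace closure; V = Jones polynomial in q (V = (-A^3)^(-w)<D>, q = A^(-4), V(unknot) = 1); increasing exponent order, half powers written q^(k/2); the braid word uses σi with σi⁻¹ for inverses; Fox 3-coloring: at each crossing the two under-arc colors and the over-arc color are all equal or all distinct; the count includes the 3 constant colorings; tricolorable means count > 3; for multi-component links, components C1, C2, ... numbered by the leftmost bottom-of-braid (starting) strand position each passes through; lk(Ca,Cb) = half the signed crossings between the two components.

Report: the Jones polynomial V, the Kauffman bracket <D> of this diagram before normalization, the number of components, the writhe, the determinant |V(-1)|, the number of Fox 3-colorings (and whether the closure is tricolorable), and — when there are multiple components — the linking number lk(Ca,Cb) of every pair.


V = -q^-6 + 2q^-5 - 4q^-4 + 5q^-3 - 4q^-2 + 5q^-1 - 3 + 2q - q^2
<D> = -A^-14 + 2A^-10 - 3A^-6 + 5A^-2 - 4A^2 + 5A^6 - 4A^10 + 2A^14 - A^18 (w = -2)
1 component over 14 crossings, w = -2
9 Fox colorings among 3^14, |V(-1)| = 27: tricolorable
why: |V(-1)| = 27: so tricolorable, since 3 divides 27


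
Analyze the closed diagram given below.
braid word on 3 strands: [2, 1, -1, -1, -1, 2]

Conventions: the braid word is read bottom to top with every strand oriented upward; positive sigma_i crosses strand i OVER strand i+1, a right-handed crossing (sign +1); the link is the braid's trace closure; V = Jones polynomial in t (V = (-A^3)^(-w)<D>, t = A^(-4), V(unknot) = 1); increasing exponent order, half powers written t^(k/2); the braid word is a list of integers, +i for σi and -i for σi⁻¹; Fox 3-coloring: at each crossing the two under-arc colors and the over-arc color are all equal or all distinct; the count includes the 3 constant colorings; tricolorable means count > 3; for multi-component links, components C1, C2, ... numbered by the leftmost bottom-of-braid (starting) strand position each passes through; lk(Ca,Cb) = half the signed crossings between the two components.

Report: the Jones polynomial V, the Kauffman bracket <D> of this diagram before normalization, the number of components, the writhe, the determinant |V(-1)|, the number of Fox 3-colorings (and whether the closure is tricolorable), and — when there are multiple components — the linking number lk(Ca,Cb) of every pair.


Jones polynomial: V(t) = t^-2 + 2 + t^2
<D> = A^-8 + 2 + A^8; writhe 0
components 3, writhe 0 (6 crossings)
linking number lk(C1,C2) = 0
lk(C1,C3): -1
lk(C2,C3) = +1
3-colorings: 3 of 3^6, det 4 — not tricolorable
note: the span of V is 4, within the link bound 6 + 3 - 1


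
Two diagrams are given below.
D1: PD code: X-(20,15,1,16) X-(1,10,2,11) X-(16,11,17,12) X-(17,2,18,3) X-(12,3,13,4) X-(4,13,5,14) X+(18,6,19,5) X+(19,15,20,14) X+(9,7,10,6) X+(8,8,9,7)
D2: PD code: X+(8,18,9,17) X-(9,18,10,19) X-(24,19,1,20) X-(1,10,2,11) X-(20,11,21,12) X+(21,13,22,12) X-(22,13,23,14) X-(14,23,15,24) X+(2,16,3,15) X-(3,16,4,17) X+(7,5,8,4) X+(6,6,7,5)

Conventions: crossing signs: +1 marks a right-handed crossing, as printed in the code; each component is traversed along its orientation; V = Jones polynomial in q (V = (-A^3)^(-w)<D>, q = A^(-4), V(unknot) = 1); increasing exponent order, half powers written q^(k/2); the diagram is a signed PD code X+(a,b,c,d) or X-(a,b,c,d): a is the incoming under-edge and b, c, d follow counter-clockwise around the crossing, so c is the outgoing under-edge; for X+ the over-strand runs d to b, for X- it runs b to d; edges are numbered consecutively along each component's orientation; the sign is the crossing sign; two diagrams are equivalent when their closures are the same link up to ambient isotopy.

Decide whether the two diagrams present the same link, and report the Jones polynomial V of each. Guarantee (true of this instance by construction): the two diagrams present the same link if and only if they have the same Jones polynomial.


equivalent: yes
V(D1) = -q^-4 + q^-3 + q^-1  (w -2, c 10, <D> = A^-2 + A^6 - A^10)
D2 (bracket A^-2 + A^6 - A^10; 12 crossings at w = -2): V = -q^-4 + q^-3 + q^-1
why: from 10 to 12 crossings by R-moves: one link, two diagrams


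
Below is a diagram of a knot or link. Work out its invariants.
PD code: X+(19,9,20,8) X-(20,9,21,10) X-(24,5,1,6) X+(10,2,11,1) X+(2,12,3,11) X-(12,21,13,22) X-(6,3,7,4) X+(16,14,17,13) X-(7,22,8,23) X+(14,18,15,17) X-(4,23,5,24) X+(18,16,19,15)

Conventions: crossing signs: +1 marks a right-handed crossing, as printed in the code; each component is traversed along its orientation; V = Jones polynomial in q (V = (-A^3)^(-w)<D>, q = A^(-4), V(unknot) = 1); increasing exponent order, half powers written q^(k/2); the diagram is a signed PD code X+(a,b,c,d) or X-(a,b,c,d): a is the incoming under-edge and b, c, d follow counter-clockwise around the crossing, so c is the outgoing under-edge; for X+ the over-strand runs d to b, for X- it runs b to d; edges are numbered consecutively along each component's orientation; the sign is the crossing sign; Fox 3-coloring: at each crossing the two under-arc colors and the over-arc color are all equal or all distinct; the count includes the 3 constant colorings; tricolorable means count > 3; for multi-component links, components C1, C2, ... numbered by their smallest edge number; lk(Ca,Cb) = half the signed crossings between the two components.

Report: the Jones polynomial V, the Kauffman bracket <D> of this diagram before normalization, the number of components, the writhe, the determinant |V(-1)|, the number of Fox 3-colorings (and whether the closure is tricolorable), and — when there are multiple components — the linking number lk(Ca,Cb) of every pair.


V = q + q^3 - q^4
<D> = -A^-16 + A^-12 + A^-4 (w = 0)
1 component over 12 crossings, w = 0
9 Fox colorings among 3^12, |V(-1)| = 3: tricolorable
why: V spans 3 powers of q: at least 3 crossings in any diagram


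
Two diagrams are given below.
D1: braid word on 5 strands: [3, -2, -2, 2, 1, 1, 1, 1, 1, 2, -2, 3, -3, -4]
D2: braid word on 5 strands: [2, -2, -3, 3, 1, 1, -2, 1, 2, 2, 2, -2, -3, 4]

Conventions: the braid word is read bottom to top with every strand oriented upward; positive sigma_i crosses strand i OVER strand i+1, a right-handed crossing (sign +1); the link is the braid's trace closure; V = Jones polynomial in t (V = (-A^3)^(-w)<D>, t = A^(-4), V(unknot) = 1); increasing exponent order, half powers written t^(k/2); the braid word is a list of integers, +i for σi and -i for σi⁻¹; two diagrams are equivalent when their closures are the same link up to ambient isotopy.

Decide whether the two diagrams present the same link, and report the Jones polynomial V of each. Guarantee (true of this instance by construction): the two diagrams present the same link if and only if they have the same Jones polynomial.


equivalent: no
V(D1) = t^2 + t^4 - t^5 + t^6 - t^7  (w +4, c 14, <D> = -A^-16 + A^-12 - A^-8 + A^-4 + A^4)
D2 (bracket -A^-12 + A^-8 - A^-4 + 2 - A^4 + A^8; 14 crossings at w = +4): V = t - t^2 + 2t^3 - t^4 + t^5 - t^6
why: V(t) takes 2 values over 2 diagrams, fixing the grouping


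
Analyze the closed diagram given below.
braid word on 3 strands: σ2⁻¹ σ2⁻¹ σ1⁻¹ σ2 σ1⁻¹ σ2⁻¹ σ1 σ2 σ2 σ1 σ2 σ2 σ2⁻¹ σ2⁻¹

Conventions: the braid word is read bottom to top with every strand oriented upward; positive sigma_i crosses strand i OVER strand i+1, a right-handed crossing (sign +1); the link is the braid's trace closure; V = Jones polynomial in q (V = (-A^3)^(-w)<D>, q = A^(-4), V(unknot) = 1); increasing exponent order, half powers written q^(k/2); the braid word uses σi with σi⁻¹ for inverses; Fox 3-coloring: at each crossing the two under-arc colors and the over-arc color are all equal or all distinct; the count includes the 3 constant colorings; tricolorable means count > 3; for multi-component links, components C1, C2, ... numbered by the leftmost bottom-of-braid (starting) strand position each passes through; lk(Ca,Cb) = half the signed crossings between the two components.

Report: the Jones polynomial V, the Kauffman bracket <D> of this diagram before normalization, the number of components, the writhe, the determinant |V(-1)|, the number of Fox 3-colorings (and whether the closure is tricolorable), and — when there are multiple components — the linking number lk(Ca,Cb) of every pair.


Jones polynomial: V(q) = -q^-3 + q^-2 - q^-1 + 3 - q + q^2 - q^3
<D> = -A^-12 + A^-8 - A^-4 + 3 - A^4 + A^8 - A^12; writhe 0
components 1, writhe 0 (14 crossings)
3-colorings: 27 of 3^14, det 9 — tricolorable
note: w = 0 shifts under R1 moves; the (-A^3)^(0) factor cancels that in V


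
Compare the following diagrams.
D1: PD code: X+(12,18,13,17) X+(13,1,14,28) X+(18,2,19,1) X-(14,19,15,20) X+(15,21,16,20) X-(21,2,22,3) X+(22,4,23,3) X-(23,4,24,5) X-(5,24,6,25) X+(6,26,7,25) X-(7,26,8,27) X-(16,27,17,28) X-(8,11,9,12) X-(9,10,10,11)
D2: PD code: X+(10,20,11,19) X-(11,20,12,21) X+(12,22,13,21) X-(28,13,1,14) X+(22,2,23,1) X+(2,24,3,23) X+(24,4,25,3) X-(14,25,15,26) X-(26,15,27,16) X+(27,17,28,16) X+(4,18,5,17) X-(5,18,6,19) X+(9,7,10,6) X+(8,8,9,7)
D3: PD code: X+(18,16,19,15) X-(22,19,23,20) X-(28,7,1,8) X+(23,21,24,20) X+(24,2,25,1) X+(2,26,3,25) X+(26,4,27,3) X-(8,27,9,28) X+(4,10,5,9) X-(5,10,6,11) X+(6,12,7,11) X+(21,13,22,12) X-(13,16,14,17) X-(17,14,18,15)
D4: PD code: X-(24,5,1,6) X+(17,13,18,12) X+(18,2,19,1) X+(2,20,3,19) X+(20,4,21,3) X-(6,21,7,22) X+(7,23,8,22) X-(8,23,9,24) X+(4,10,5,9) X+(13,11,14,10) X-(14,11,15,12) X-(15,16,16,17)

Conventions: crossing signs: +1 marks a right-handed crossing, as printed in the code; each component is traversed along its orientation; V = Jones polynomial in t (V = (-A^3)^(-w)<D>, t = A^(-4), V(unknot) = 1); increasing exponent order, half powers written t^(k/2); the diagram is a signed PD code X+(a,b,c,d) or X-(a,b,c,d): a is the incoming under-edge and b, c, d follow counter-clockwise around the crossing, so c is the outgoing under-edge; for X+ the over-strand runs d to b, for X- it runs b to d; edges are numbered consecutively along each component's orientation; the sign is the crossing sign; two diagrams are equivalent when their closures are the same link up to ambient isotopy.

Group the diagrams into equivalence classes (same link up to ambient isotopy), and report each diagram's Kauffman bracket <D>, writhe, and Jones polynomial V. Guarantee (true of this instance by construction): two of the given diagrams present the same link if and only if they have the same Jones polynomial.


classes: {D1} | {D2, D3, D4}
V(D1) = 1  [14 crossings, <D> = A^-6, w = -2]
D2 (bracket A^-8 - 2A^-4 + 2 - 2A^4 + 2A^8 - A^12 + A^16; 14 crossings at w = +4): V = t^-1 - 1 + 2t - 2t^2 + 2t^3 - 2t^4 + t^5
D3 (bracket A^-14 - 2A^-10 + 2A^-6 - 2A^-2 + 2A^2 - A^6 + A^10; 14 crossings at w = +2): V = t^-1 - 1 + 2t - 2t^2 + 2t^3 - 2t^4 + t^5
V(D4) = t^-1 - 1 + 2t - 2t^2 + 2t^3 - 2t^4 + t^5  [12 crossings, <D> = A^-14 - 2A^-10 + 2A^-6 - 2A^-2 + 2A^2 - A^6 + A^10, w = +2]
note: V(t) takes 2 values over 4 diagrams, fixing the grouping
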